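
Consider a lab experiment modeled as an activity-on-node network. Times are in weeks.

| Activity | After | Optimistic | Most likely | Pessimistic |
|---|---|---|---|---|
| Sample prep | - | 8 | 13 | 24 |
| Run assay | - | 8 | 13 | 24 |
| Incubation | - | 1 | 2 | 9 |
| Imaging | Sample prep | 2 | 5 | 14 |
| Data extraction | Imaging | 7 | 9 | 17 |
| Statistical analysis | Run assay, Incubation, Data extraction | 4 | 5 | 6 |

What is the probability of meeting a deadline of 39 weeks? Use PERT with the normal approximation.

te_Sample prep = (8 + 4·13 + 24)/6 = 84/6 = 14; σ²_Sample prep = ((24−8)/6)² = 7.111
te_Run assay = (8 + 4·13 + 24)/6 = 84/6 = 14; σ²_Run assay = ((24−8)/6)² = 7.111
te_Incubation = (1 + 4·2 + 9)/6 = 18/6 = 3; σ²_Incubation = ((9−1)/6)² = 1.778
te_Imaging = (2 + 4·5 + 14)/6 = 36/6 = 6; σ²_Imaging = ((14−2)/6)² = 4.000
te_Data extraction = (7 + 4·9 + 17)/6 = 60/6 = 10; σ²_Data extraction = ((17−7)/6)² = 2.778
te_Statistical analysis = (4 + 4·5 + 6)/6 = 30/6 = 5; σ²_Statistical analysis = ((6−4)/6)² = 0.111

Forward pass:
ES_Sample prep = 0; EF_Sample prep = 14
ES_Run assay = 0; EF_Run assay = 14
ES_Incubation = 0; EF_Incubation = 3
ES_Imaging = 14; EF_Imaging = 14+6 = 20
ES_Data extraction = 20; EF_Data extraction = 20+10 = 30
ES_Statistical analysis = max(EF_Run assay=14, EF_Incubation=3, EF_Data extraction=30) = 30; EF_Statistical analysis = 30+5 = 35
Expected project duration μ = 35 weeks. Critical path: Sample prep → Imaging → Data extraction → Statistical analysis.

Variance along critical path = 7.111 + 4.000 + 2.778 + 0.111 = 14.000; σ = √14.000 = 3.742 weeks.
Z = (39 − 35) / 3.742 = 1.069
P(T ≤ 39) = Φ(1.069) ≈ 0.857

0.857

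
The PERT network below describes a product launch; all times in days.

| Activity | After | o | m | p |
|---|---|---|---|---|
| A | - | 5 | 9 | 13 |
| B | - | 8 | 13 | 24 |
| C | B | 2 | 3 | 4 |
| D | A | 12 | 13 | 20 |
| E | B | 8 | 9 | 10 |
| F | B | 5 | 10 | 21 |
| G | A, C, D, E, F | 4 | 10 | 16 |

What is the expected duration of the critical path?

te_A = (5 + 4·9 + 13)/6 = 54/6 = 9
te_B = (8 + 4·13 + 24)/6 = 84/6 = 14
te_C = (2 + 4·3 + 4)/6 = 18/6 = 3
te_D = (12 + 4·13 + 20)/6 = 84/6 = 14
te_E = (8 + 4·9 + 10)/6 = 54/6 = 9
te_F = (5 + 4·10 + 21)/6 = 66/6 = 11
te_G = (4 + 4·10 + 16)/6 = 60/6 = 10

Forward pass:
ES_A = 0; EF_A = 9
ES_B = 0; EF_B = 14
ES_C = 14; EF_C = 14+3 = 17
ES_D = 9; EF_D = 9+14 = 23
ES_E = 14; EF_E = 14+9 = 23
ES_F = 14; EF_F = 14+11 = 25
ES_G = max(EF_A=9, EF_C=17, EF_D=23, EF_E=23, EF_F=25) = 25; EF_G = 25+10 = 35
Expected project duration μ = 35 days. Critical path: B → F → G.

35 days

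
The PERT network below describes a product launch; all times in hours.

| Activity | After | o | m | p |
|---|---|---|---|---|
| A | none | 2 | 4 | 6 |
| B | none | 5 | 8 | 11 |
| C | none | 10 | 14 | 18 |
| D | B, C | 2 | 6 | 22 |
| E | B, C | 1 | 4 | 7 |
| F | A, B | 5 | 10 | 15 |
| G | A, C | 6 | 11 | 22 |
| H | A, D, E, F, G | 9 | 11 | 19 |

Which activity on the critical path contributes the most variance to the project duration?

G

te_A = (2 + 4·4 + 6)/6 = 24/6 = 4; σ²_A = ((6−2)/6)² = 0.444
te_B = (5 + 4·8 + 11)/6 = 48/6 = 8; σ²_B = ((11−5)/6)² = 1.000
te_C = (10 + 4·14 + 18)/6 = 84/6 = 14; σ²_C = ((18−10)/6)² = 1.778
te_D = (2 + 4·6 + 22)/6 = 48/6 = 8; σ²_D = ((22−2)/6)² = 11.111
te_E = (1 + 4·4 + 7)/6 = 24/6 = 4; σ²_E = ((7−1)/6)² = 1.000
te_F = (5 + 4·10 + 15)/6 = 60/6 = 10; σ²_F = ((15−5)/6)² = 2.778
te_G = (6 + 4·11 + 22)/6 = 72/6 = 12; σ²_G = ((22−6)/6)² = 7.111
te_H = (9 + 4·11 + 19)/6 = 72/6 = 12; σ²_H = ((19−9)/6)² = 2.778

Forward pass:
ES_A = 0; EF_A = 4
ES_B = 0; EF_B = 8
ES_C = 0; EF_C = 14
ES_D = max(EF_B=8, EF_C=14) = 14; EF_D = 14+8 = 22
ES_E = max(EF_B=8, EF_C=14) = 14; EF_E = 14+4 = 18
ES_F = max(EF_A=4, EF_B=8) = 8; EF_F = 8+10 = 18
ES_G = max(EF_A=4, EF_C=14) = 14; EF_G = 14+12 = 26
ES_H = max(EF_A=4, EF_D=22, EF_E=18, EF_F=18, EF_G=26) = 26; EF_H = 26+12 = 38
Expected project duration μ = 38 hours. Critical path: C → G → H.

Variances on critical path: σ²_C=1.778, σ²_G=7.111, σ²_H=2.778.
Largest is σ²_G = 7.111.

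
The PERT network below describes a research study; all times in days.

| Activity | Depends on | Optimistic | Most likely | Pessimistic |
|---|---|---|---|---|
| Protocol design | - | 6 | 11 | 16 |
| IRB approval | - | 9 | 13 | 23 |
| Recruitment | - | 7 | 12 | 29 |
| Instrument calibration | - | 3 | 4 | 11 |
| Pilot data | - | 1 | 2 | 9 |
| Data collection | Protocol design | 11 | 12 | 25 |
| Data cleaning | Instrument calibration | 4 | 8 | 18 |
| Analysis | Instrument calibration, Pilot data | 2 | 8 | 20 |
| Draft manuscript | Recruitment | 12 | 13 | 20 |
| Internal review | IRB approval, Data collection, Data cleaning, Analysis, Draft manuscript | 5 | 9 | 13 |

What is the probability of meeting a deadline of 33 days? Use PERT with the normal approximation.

0.166

te_Protocol design = (6 + 4·11 + 16)/6 = 66/6 = 11; σ²_Protocol design = ((16−6)/6)² = 2.778
te_IRB approval = (9 + 4·13 + 23)/6 = 84/6 = 14; σ²_IRB approval = ((23−9)/6)² = 5.444
te_Recruitment = (7 + 4·12 + 29)/6 = 84/6 = 14; σ²_Recruitment = ((29−7)/6)² = 13.444
te_Instrument calibration = (3 + 4·4 + 11)/6 = 30/6 = 5; σ²_Instrument calibration = ((11−3)/6)² = 1.778
te_Pilot data = (1 + 4·2 + 9)/6 = 18/6 = 3; σ²_Pilot data = ((9−1)/6)² = 1.778
te_Data collection = (11 + 4·12 + 25)/6 = 84/6 = 14; σ²_Data collection = ((25−11)/6)² = 5.444
te_Data cleaning = (4 + 4·8 + 18)/6 = 54/6 = 9; σ²_Data cleaning = ((18−4)/6)² = 5.444
te_Analysis = (2 + 4·8 + 20)/6 = 54/6 = 9; σ²_Analysis = ((20−2)/6)² = 9.000
te_Draft manuscript = (12 + 4·13 + 20)/6 = 84/6 = 14; σ²_Draft manuscript = ((20−12)/6)² = 1.778
te_Internal review = (5 + 4·9 + 13)/6 = 54/6 = 9; σ²_Internal review = ((13−5)/6)² = 1.778

Forward pass:
ES_Protocol design = 0; EF_Protocol design = 11
ES_IRB approval = 0; EF_IRB approval = 14
ES_Recruitment = 0; EF_Recruitment = 14
ES_Instrument calibration = 0; EF_Instrument calibration = 5
ES_Pilot data = 0; EF_Pilot data = 3
ES_Data collection = 11; EF_Data collection = 11+14 = 25
ES_Data cleaning = 5; EF_Data cleaning = 5+9 = 14
ES_Analysis = max(EF_Instrument calibration=5, EF_Pilot data=3) = 5; EF_Analysis = 5+9 = 14
ES_Draft manuscript = 14; EF_Draft manuscript = 14+14 = 28
ES_Internal review = max(EF_IRB approval=14, EF_Data collection=25, EF_Data cleaning=14, EF_Analysis=14, EF_Draft manuscript=28) = 28; EF_Internal review = 28+9 = 37
Expected project duration μ = 37 days. Critical path: Recruitment → Draft manuscript → Internal review.

Variance along critical path = 13.444 + 1.778 + 1.778 = 17.000; σ = √17.000 = 4.123 days.
Z = (33 − 37) / 4.123 = -0.970
P(T ≤ 33) = Φ(-0.970) ≈ 0.166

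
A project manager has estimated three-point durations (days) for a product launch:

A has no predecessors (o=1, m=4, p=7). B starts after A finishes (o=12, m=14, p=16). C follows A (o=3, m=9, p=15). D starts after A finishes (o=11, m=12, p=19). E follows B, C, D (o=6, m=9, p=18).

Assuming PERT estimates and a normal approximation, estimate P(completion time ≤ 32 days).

0.957

te_A = (1 + 4·4 + 7)/6 = 24/6 = 4; σ²_A = ((7−1)/6)² = 1.000
te_B = (12 + 4·14 + 16)/6 = 84/6 = 14; σ²_B = ((16−12)/6)² = 0.444
te_C = (3 + 4·9 + 15)/6 = 54/6 = 9; σ²_C = ((15−3)/6)² = 4.000
te_D = (11 + 4·12 + 19)/6 = 78/6 = 13; σ²_D = ((19−11)/6)² = 1.778
te_E = (6 + 4·9 + 18)/6 = 60/6 = 10; σ²_E = ((18−6)/6)² = 4.000

Forward pass:
ES_A = 0; EF_A = 4
ES_B = 4; EF_B = 4+14 = 18
ES_C = 4; EF_C = 4+9 = 13
ES_D = 4; EF_D = 4+13 = 17
ES_E = max(EF_B=18, EF_C=13, EF_D=17) = 18; EF_E = 18+10 = 28
Expected project duration μ = 28 days. Critical path: A → B → E.

Variance along critical path = 1.000 + 0.444 + 4.000 = 5.444; σ = √5.444 = 2.333 days.
Z = (32 − 28) / 2.333 = 1.714
P(T ≤ 32) = Φ(1.714) ≈ 0.957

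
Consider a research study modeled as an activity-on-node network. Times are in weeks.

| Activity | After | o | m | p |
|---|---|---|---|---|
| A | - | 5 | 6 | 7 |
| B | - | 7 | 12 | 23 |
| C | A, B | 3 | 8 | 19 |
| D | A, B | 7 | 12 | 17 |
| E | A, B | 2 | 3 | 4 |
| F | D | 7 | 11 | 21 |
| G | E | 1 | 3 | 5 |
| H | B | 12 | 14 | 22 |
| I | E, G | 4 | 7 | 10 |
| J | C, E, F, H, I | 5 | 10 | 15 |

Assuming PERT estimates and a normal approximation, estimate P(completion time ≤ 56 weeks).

0.983

te_A = (5 + 4·6 + 7)/6 = 36/6 = 6; σ²_A = ((7−5)/6)² = 0.111
te_B = (7 + 4·12 + 23)/6 = 78/6 = 13; σ²_B = ((23−7)/6)² = 7.111
te_C = (3 + 4·8 + 19)/6 = 54/6 = 9; σ²_C = ((19−3)/6)² = 7.111
te_D = (7 + 4·12 + 17)/6 = 72/6 = 12; σ²_D = ((17−7)/6)² = 2.778
te_E = (2 + 4·3 + 4)/6 = 18/6 = 3; σ²_E = ((4−2)/6)² = 0.111
te_F = (7 + 4·11 + 21)/6 = 72/6 = 12; σ²_F = ((21−7)/6)² = 5.444
te_G = (1 + 4·3 + 5)/6 = 18/6 = 3; σ²_G = ((5−1)/6)² = 0.444
te_H = (12 + 4·14 + 22)/6 = 90/6 = 15; σ²_H = ((22−12)/6)² = 2.778
te_I = (4 + 4·7 + 10)/6 = 42/6 = 7; σ²_I = ((10−4)/6)² = 1.000
te_J = (5 + 4·10 + 15)/6 = 60/6 = 10; σ²_J = ((15−5)/6)² = 2.778

Forward pass:
ES_A = 0; EF_A = 6
ES_B = 0; EF_B = 13
ES_C = max(EF_A=6, EF_B=13) = 13; EF_C = 13+9 = 22
ES_D = max(EF_A=6, EF_B=13) = 13; EF_D = 13+12 = 25
ES_E = max(EF_A=6, EF_B=13) = 13; EF_E = 13+3 = 16
ES_F = 25; EF_F = 25+12 = 37
ES_G = 16; EF_G = 16+3 = 19
ES_H = 13; EF_H = 13+15 = 28
ES_I = max(EF_E=16, EF_G=19) = 19; EF_I = 19+7 = 26
ES_J = max(EF_C=22, EF_E=16, EF_F=37, EF_H=28, EF_I=26) = 37; EF_J = 37+10 = 47
Expected project duration μ = 47 weeks. Critical path: B → D → F → J.

Variance along critical path = 7.111 + 2.778 + 5.444 + 2.778 = 18.111; σ = √18.111 = 4.256 weeks.
Z = (56 − 47) / 4.256 = 2.115
P(T ≤ 56) = Φ(2.115) ≈ 0.983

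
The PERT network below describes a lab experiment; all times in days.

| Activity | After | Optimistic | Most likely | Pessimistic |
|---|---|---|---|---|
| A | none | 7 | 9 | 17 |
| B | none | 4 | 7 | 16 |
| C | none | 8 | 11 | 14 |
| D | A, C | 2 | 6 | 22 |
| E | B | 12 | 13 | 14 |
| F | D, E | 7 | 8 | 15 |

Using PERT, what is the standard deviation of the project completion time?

2.43 days

te_A = (7 + 4·9 + 17)/6 = 60/6 = 10; σ²_A = ((17−7)/6)² = 2.778
te_B = (4 + 4·7 + 16)/6 = 48/6 = 8; σ²_B = ((16−4)/6)² = 4.000
te_C = (8 + 4·11 + 14)/6 = 66/6 = 11; σ²_C = ((14−8)/6)² = 1.000
te_D = (2 + 4·6 + 22)/6 = 48/6 = 8; σ²_D = ((22−2)/6)² = 11.111
te_E = (12 + 4·13 + 14)/6 = 78/6 = 13; σ²_E = ((14−12)/6)² = 0.111
te_F = (7 + 4·8 + 15)/6 = 54/6 = 9; σ²_F = ((15−7)/6)² = 1.778

Forward pass:
ES_A = 0; EF_A = 10
ES_B = 0; EF_B = 8
ES_C = 0; EF_C = 11
ES_D = max(EF_A=10, EF_C=11) = 11; EF_D = 11+8 = 19
ES_E = 8; EF_E = 8+13 = 21
ES_F = max(EF_D=19, EF_E=21) = 21; EF_F = 21+9 = 30
Expected project duration μ = 30 days. Critical path: B → E → F.

Variance along critical path = 4.000 + 0.111 + 1.778 = 5.889
σ = √5.889 = 2.427 days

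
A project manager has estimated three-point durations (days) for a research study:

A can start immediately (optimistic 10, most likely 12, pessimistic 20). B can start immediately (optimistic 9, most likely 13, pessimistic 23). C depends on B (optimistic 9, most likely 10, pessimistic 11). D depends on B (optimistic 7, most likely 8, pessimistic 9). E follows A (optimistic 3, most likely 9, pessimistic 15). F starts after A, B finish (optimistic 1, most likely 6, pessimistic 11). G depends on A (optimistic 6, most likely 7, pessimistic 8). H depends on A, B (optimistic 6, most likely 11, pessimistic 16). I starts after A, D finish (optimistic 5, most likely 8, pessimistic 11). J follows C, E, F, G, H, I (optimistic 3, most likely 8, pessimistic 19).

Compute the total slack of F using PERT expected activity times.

te_A = (10 + 4·12 + 20)/6 = 78/6 = 13
te_B = (9 + 4·13 + 23)/6 = 84/6 = 14
te_C = (9 + 4·10 + 11)/6 = 60/6 = 10
te_D = (7 + 4·8 + 9)/6 = 48/6 = 8
te_E = (3 + 4·9 + 15)/6 = 54/6 = 9
te_F = (1 + 4·6 + 11)/6 = 36/6 = 6
te_G = (6 + 4·7 + 8)/6 = 42/6 = 7
te_H = (6 + 4·11 + 16)/6 = 66/6 = 11
te_I = (5 + 4·8 + 11)/6 = 48/6 = 8
te_J = (3 + 4·8 + 19)/6 = 54/6 = 9

Forward pass:
ES_A = 0; EF_A = 13
ES_B = 0; EF_B = 14
ES_C = 14; EF_C = 14+10 = 24
ES_D = 14; EF_D = 14+8 = 22
ES_E = 13; EF_E = 13+9 = 22
ES_F = max(EF_A=13, EF_B=14) = 14; EF_F = 14+6 = 20
ES_G = 13; EF_G = 13+7 = 20
ES_H = max(EF_A=13, EF_B=14) = 14; EF_H = 14+11 = 25
ES_I = max(EF_A=13, EF_D=22) = 22; EF_I = 22+8 = 30
ES_J = max(EF_C=24, EF_E=22, EF_F=20, EF_G=20, EF_H=25, EF_I=30) = 30; EF_J = 30+9 = 39
Expected project duration μ = 39 days. Critical path: B → D → I → J.

Backward pass:
LF_J = 39; LS_J = 39−9 = 30
LF_I = LS_J = 30; LS_I = 30−8 = 22
LF_H = LS_J = 30; LS_H = 30−11 = 19
LF_G = LS_J = 30; LS_G = 30−7 = 23
LF_F = LS_J = 30; LS_F = 30−6 = 24
LF_E = LS_J = 30; LS_E = 30−9 = 21
LF_D = LS_I = 22; LS_D = 22−8 = 14
LF_C = LS_J = 30; LS_C = 30−10 = 20
LF_B = min(LS_C=20, LS_D=14, LS_F=24, LS_H=19) = 14; LS_B = 14−14 = 0
LF_A = min(LS_E=21, LS_F=24, LS_G=23, LS_H=19, LS_I=22) = 19; LS_A = 19−13 = 6
Slack_F = LS_F − ES_F = 24 − 14 = 10

10 days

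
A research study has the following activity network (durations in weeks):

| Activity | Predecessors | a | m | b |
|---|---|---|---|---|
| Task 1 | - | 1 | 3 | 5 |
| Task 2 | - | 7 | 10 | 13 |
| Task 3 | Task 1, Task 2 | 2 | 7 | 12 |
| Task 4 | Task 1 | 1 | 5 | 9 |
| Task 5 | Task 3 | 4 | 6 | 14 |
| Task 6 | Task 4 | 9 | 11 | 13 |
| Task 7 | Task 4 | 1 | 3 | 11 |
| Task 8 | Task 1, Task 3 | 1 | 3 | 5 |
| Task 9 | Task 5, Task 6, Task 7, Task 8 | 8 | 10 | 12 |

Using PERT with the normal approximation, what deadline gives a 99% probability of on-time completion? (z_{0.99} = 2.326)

40.2 weeks

te_Task 1 = (1 + 4·3 + 5)/6 = 18/6 = 3; σ²_Task 1 = ((5−1)/6)² = 0.444
te_Task 2 = (7 + 4·10 + 13)/6 = 60/6 = 10; σ²_Task 2 = ((13−7)/6)² = 1.000
te_Task 3 = (2 + 4·7 + 12)/6 = 42/6 = 7; σ²_Task 3 = ((12−2)/6)² = 2.778
te_Task 4 = (1 + 4·5 + 9)/6 = 30/6 = 5; σ²_Task 4 = ((9−1)/6)² = 1.778
te_Task 5 = (4 + 4·6 + 14)/6 = 42/6 = 7; σ²_Task 5 = ((14−4)/6)² = 2.778
te_Task 6 = (9 + 4·11 + 13)/6 = 66/6 = 11; σ²_Task 6 = ((13−9)/6)² = 0.444
te_Task 7 = (1 + 4·3 + 11)/6 = 24/6 = 4; σ²_Task 7 = ((11−1)/6)² = 2.778
te_Task 8 = (1 + 4·3 + 5)/6 = 18/6 = 3; σ²_Task 8 = ((5−1)/6)² = 0.444
te_Task 9 = (8 + 4·10 + 12)/6 = 60/6 = 10; σ²_Task 9 = ((12−8)/6)² = 0.444

Forward pass:
ES_Task 1 = 0; EF_Task 1 = 3
ES_Task 2 = 0; EF_Task 2 = 10
ES_Task 3 = max(EF_Task 1=3, EF_Task 2=10) = 10; EF_Task 3 = 10+7 = 17
ES_Task 4 = 3; EF_Task 4 = 3+5 = 8
ES_Task 5 = 17; EF_Task 5 = 17+7 = 24
ES_Task 6 = 8; EF_Task 6 = 8+11 = 19
ES_Task 7 = 8; EF_Task 7 = 8+4 = 12
ES_Task 8 = max(EF_Task 1=3, EF_Task 3=17) = 17; EF_Task 8 = 17+3 = 20
ES_Task 9 = max(EF_Task 5=24, EF_Task 6=19, EF_Task 7=12, EF_Task 8=20) = 24; EF_Task 9 = 24+10 = 34
Expected project duration μ = 34 weeks. Critical path: Task 2 → Task 3 → Task 5 → Task 9.

Variance along critical path = 1.000 + 2.778 + 2.778 + 0.444 = 7.000; σ = 2.646 weeks.
D = μ + z·σ = 34 + 2.326·2.646 = 40.2 weeks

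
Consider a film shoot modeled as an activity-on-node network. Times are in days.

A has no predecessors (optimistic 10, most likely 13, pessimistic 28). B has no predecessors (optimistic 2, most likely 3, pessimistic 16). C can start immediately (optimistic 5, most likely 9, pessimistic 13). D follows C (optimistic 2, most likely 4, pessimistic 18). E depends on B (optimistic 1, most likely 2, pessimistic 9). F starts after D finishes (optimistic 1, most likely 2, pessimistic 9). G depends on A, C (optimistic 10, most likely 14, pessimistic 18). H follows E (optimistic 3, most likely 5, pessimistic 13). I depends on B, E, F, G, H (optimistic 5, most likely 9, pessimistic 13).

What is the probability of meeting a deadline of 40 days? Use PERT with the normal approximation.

te_A = (10 + 4·13 + 28)/6 = 90/6 = 15; σ²_A = ((28−10)/6)² = 9.000
te_B = (2 + 4·3 + 16)/6 = 30/6 = 5; σ²_B = ((16−2)/6)² = 5.444
te_C = (5 + 4·9 + 13)/6 = 54/6 = 9; σ²_C = ((13−5)/6)² = 1.778
te_D = (2 + 4·4 + 18)/6 = 36/6 = 6; σ²_D = ((18−2)/6)² = 7.111
te_E = (1 + 4·2 + 9)/6 = 18/6 = 3; σ²_E = ((9−1)/6)² = 1.778
te_F = (1 + 4·2 + 9)/6 = 18/6 = 3; σ²_F = ((9−1)/6)² = 1.778
te_G = (10 + 4·14 + 18)/6 = 84/6 = 14; σ²_G = ((18−10)/6)² = 1.778
te_H = (3 + 4·5 + 13)/6 = 36/6 = 6; σ²_H = ((13−3)/6)² = 2.778
te_I = (5 + 4·9 + 13)/6 = 54/6 = 9; σ²_I = ((13−5)/6)² = 1.778

Forward pass:
ES_A = 0; EF_A = 15
ES_B = 0; EF_B = 5
ES_C = 0; EF_C = 9
ES_D = 9; EF_D = 9+6 = 15
ES_E = 5; EF_E = 5+3 = 8
ES_F = 15; EF_F = 15+3 = 18
ES_G = max(EF_A=15, EF_C=9) = 15; EF_G = 15+14 = 29
ES_H = 8; EF_H = 8+6 = 14
ES_I = max(EF_B=5, EF_E=8, EF_F=18, EF_G=29, EF_H=14) = 29; EF_I = 29+9 = 38
Expected project duration μ = 38 days. Critical path: A → G → I.

Variance along critical path = 9.000 + 1.778 + 1.778 = 12.556; σ = √12.556 = 3.543 days.
Z = (40 − 38) / 3.543 = 0.564
P(T ≤ 40) = Φ(0.564) ≈ 0.714

0.714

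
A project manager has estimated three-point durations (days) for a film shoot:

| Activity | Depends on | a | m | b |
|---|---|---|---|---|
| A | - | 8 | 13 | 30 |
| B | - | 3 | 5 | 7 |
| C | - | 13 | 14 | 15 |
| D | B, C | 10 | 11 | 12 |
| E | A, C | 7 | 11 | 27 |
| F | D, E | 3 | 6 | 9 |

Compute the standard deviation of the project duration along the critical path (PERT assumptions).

5.06 days

te_A = (8 + 4·13 + 30)/6 = 90/6 = 15; σ²_A = ((30−8)/6)² = 13.444
te_B = (3 + 4·5 + 7)/6 = 30/6 = 5; σ²_B = ((7−3)/6)² = 0.444
te_C = (13 + 4·14 + 15)/6 = 84/6 = 14; σ²_C = ((15−13)/6)² = 0.111
te_D = (10 + 4·11 + 12)/6 = 66/6 = 11; σ²_D = ((12−10)/6)² = 0.111
te_E = (7 + 4·11 + 27)/6 = 78/6 = 13; σ²_E = ((27−7)/6)² = 11.111
te_F = (3 + 4·6 + 9)/6 = 36/6 = 6; σ²_F = ((9−3)/6)² = 1.000

Forward pass:
ES_A = 0; EF_A = 15
ES_B = 0; EF_B = 5
ES_C = 0; EF_C = 14
ES_D = max(EF_B=5, EF_C=14) = 14; EF_D = 14+11 = 25
ES_E = max(EF_A=15, EF_C=14) = 15; EF_E = 15+13 = 28
ES_F = max(EF_D=25, EF_E=28) = 28; EF_F = 28+6 = 34
Expected project duration μ = 34 days. Critical path: A → E → F.

Variance along critical path = 13.444 + 11.111 + 1.000 = 25.556
σ = √25.556 = 5.055 days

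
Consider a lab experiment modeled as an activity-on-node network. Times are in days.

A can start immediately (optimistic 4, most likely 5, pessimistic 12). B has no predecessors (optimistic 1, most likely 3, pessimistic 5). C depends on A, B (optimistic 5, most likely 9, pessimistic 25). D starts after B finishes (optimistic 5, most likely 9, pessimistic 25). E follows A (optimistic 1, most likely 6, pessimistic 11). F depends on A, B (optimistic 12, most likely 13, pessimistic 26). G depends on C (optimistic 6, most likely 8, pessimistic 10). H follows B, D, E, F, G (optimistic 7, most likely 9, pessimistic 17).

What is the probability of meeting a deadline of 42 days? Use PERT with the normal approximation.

0.959

te_A = (4 + 4·5 + 12)/6 = 36/6 = 6; σ²_A = ((12−4)/6)² = 1.778
te_B = (1 + 4·3 + 5)/6 = 18/6 = 3; σ²_B = ((5−1)/6)² = 0.444
te_C = (5 + 4·9 + 25)/6 = 66/6 = 11; σ²_C = ((25−5)/6)² = 11.111
te_D = (5 + 4·9 + 25)/6 = 66/6 = 11; σ²_D = ((25−5)/6)² = 11.111
te_E = (1 + 4·6 + 11)/6 = 36/6 = 6; σ²_E = ((11−1)/6)² = 2.778
te_F = (12 + 4·13 + 26)/6 = 90/6 = 15; σ²_F = ((26−12)/6)² = 5.444
te_G = (6 + 4·8 + 10)/6 = 48/6 = 8; σ²_G = ((10−6)/6)² = 0.444
te_H = (7 + 4·9 + 17)/6 = 60/6 = 10; σ²_H = ((17−7)/6)² = 2.778

Forward pass:
ES_A = 0; EF_A = 6
ES_B = 0; EF_B = 3
ES_C = max(EF_A=6, EF_B=3) = 6; EF_C = 6+11 = 17
ES_D = 3; EF_D = 3+11 = 14
ES_E = 6; EF_E = 6+6 = 12
ES_F = max(EF_A=6, EF_B=3) = 6; EF_F = 6+15 = 21
ES_G = 17; EF_G = 17+8 = 25
ES_H = max(EF_B=3, EF_D=14, EF_E=12, EF_F=21, EF_G=25) = 25; EF_H = 25+10 = 35
Expected project duration μ = 35 days. Critical path: A → C → G → H.

Variance along critical path = 1.778 + 11.111 + 0.444 + 2.778 = 16.111; σ = √16.111 = 4.014 days.
Z = (42 − 35) / 4.014 = 1.744
P(T ≤ 42) = Φ(1.744) ≈ 0.959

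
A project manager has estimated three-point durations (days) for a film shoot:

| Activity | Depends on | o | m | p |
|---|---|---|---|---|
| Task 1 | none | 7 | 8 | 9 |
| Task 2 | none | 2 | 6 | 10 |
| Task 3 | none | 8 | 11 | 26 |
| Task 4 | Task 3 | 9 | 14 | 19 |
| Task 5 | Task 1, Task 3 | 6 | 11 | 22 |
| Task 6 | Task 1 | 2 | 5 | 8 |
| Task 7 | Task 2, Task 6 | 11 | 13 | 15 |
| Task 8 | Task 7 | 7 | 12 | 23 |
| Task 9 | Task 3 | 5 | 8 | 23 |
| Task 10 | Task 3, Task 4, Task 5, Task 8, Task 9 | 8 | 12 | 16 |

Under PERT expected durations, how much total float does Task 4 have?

te_Task 1 = (7 + 4·8 + 9)/6 = 48/6 = 8
te_Task 2 = (2 + 4·6 + 10)/6 = 36/6 = 6
te_Task 3 = (8 + 4·11 + 26)/6 = 78/6 = 13
te_Task 4 = (9 + 4·14 + 19)/6 = 84/6 = 14
te_Task 5 = (6 + 4·11 + 22)/6 = 72/6 = 12
te_Task 6 = (2 + 4·5 + 8)/6 = 30/6 = 5
te_Task 7 = (11 + 4·13 + 15)/6 = 78/6 = 13
te_Task 8 = (7 + 4·12 + 23)/6 = 78/6 = 13
te_Task 9 = (5 + 4·8 + 23)/6 = 60/6 = 10
te_Task 10 = (8 + 4·12 + 16)/6 = 72/6 = 12

Forward pass:
ES_Task 1 = 0; EF_Task 1 = 8
ES_Task 2 = 0; EF_Task 2 = 6
ES_Task 3 = 0; EF_Task 3 = 13
ES_Task 4 = 13; EF_Task 4 = 13+14 = 27
ES_Task 5 = max(EF_Task 1=8, EF_Task 3=13) = 13; EF_Task 5 = 13+12 = 25
ES_Task 6 = 8; EF_Task 6 = 8+5 = 13
ES_Task 7 = max(EF_Task 2=6, EF_Task 6=13) = 13; EF_Task 7 = 13+13 = 26
ES_Task 8 = 26; EF_Task 8 = 26+13 = 39
ES_Task 9 = 13; EF_Task 9 = 13+10 = 23
ES_Task 10 = max(EF_Task 3=13, EF_Task 4=27, EF_Task 5=25, EF_Task 8=39, EF_Task 9=23) = 39; EF_Task 10 = 39+12 = 51
Expected project duration μ = 51 days. Critical path: Task 1 → Task 6 → Task 7 → Task 8 → Task 10.

Backward pass:
LF_Task 10 = 51; LS_Task 10 = 51−12 = 39
LF_Task 9 = LS_Task 10 = 39; LS_Task 9 = 39−10 = 29
LF_Task 8 = LS_Task 10 = 39; LS_Task 8 = 39−13 = 26
LF_Task 7 = LS_Task 8 = 26; LS_Task 7 = 26−13 = 13
LF_Task 6 = LS_Task 7 = 13; LS_Task 6 = 13−5 = 8
LF_Task 5 = LS_Task 10 = 39; LS_Task 5 = 39−12 = 27
LF_Task 4 = LS_Task 10 = 39; LS_Task 4 = 39−14 = 25
LF_Task 3 = min(LS_Task 4=25, LS_Task 5=27, LS_Task 9=29, LS_Task 10=39) = 25; LS_Task 3 = 25−13 = 12
LF_Task 2 = LS_Task 7 = 13; LS_Task 2 = 13−6 = 7
LF_Task 1 = min(LS_Task 5=27, LS_Task 6=8) = 8; LS_Task 1 = 8−8 = 0
Slack_Task 4 = LS_Task 4 − ES_Task 4 = 25 − 13 = 12

12 days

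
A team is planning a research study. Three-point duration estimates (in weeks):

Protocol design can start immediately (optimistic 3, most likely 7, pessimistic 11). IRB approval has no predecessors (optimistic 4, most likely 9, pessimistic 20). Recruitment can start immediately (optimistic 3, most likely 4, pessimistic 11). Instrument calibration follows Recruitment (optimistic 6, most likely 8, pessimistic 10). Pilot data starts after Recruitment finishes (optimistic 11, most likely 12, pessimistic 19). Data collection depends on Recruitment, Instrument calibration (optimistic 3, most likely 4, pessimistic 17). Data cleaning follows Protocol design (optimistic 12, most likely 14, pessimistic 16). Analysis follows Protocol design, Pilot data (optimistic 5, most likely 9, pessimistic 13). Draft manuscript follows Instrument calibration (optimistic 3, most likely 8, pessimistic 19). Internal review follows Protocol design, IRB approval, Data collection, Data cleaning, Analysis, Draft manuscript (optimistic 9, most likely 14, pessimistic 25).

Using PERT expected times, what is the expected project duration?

te_Protocol design = (3 + 4·7 + 11)/6 = 42/6 = 7
te_IRB approval = (4 + 4·9 + 20)/6 = 60/6 = 10
te_Recruitment = (3 + 4·4 + 11)/6 = 30/6 = 5
te_Instrument calibration = (6 + 4·8 + 10)/6 = 48/6 = 8
te_Pilot data = (11 + 4·12 + 19)/6 = 78/6 = 13
te_Data collection = (3 + 4·4 + 17)/6 = 36/6 = 6
te_Data cleaning = (12 + 4·14 + 16)/6 = 84/6 = 14
te_Analysis = (5 + 4·9 + 13)/6 = 54/6 = 9
te_Draft manuscript = (3 + 4·8 + 19)/6 = 54/6 = 9
te_Internal review = (9 + 4·14 + 25)/6 = 90/6 = 15

Forward pass:
ES_Protocol design = 0; EF_Protocol design = 7
ES_IRB approval = 0; EF_IRB approval = 10
ES_Recruitment = 0; EF_Recruitment = 5
ES_Instrument calibration = 5; EF_Instrument calibration = 5+8 = 13
ES_Pilot data = 5; EF_Pilot data = 5+13 = 18
ES_Data collection = max(EF_Recruitment=5, EF_Instrument calibration=13) = 13; EF_Data collection = 13+6 = 19
ES_Data cleaning = 7; EF_Data cleaning = 7+14 = 21
ES_Analysis = max(EF_Protocol design=7, EF_Pilot data=18) = 18; EF_Analysis = 18+9 = 27
ES_Draft manuscript = 13; EF_Draft manuscript = 13+9 = 22
ES_Internal review = max(EF_Protocol design=7, EF_IRB approval=10, EF_Data collection=19, EF_Data cleaning=21, EF_Analysis=27, EF_Draft manuscript=22) = 27; EF_Internal review = 27+15 = 42
Expected project duration μ = 42 weeks. Critical path: Recruitment → Pilot data → Analysis → Internal review.

42 weeks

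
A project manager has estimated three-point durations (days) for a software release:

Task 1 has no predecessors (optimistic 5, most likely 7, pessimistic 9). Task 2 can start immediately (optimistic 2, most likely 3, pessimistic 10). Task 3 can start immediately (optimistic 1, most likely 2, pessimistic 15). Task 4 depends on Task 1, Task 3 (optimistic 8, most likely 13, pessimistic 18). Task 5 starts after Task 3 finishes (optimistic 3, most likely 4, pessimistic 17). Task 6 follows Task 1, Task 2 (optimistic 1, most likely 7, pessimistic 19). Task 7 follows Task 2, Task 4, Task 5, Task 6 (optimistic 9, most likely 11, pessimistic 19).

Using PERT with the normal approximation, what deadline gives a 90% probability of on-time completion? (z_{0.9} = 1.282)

35.1 days

te_Task 1 = (5 + 4·7 + 9)/6 = 42/6 = 7; σ²_Task 1 = ((9−5)/6)² = 0.444
te_Task 2 = (2 + 4·3 + 10)/6 = 24/6 = 4; σ²_Task 2 = ((10−2)/6)² = 1.778
te_Task 3 = (1 + 4·2 + 15)/6 = 24/6 = 4; σ²_Task 3 = ((15−1)/6)² = 5.444
te_Task 4 = (8 + 4·13 + 18)/6 = 78/6 = 13; σ²_Task 4 = ((18−8)/6)² = 2.778
te_Task 5 = (3 + 4·4 + 17)/6 = 36/6 = 6; σ²_Task 5 = ((17−3)/6)² = 5.444
te_Task 6 = (1 + 4·7 + 19)/6 = 48/6 = 8; σ²_Task 6 = ((19−1)/6)² = 9.000
te_Task 7 = (9 + 4·11 + 19)/6 = 72/6 = 12; σ²_Task 7 = ((19−9)/6)² = 2.778

Forward pass:
ES_Task 1 = 0; EF_Task 1 = 7
ES_Task 2 = 0; EF_Task 2 = 4
ES_Task 3 = 0; EF_Task 3 = 4
ES_Task 4 = max(EF_Task 1=7, EF_Task 3=4) = 7; EF_Task 4 = 7+13 = 20
ES_Task 5 = 4; EF_Task 5 = 4+6 = 10
ES_Task 6 = max(EF_Task 1=7, EF_Task 2=4) = 7; EF_Task 6 = 7+8 = 15
ES_Task 7 = max(EF_Task 2=4, EF_Task 4=20, EF_Task 5=10, EF_Task 6=15) = 20; EF_Task 7 = 20+12 = 32
Expected project duration μ = 32 days. Critical path: Task 1 → Task 4 → Task 7.

Variance along critical path = 0.444 + 2.778 + 2.778 = 6.000; σ = 2.449 days.
D = μ + z·σ = 32 + 1.282·2.449 = 35.1 days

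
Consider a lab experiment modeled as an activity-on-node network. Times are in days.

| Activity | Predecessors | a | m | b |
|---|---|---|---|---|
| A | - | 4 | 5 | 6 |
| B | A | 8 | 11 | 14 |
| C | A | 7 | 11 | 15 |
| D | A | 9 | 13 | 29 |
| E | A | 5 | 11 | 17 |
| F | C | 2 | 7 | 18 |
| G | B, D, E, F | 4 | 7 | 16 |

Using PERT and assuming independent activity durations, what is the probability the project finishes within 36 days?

te_A = (4 + 4·5 + 6)/6 = 30/6 = 5; σ²_A = ((6−4)/6)² = 0.111
te_B = (8 + 4·11 + 14)/6 = 66/6 = 11; σ²_B = ((14−8)/6)² = 1.000
te_C = (7 + 4·11 + 15)/6 = 66/6 = 11; σ²_C = ((15−7)/6)² = 1.778
te_D = (9 + 4·13 + 29)/6 = 90/6 = 15; σ²_D = ((29−9)/6)² = 11.111
te_E = (5 + 4·11 + 17)/6 = 66/6 = 11; σ²_E = ((17−5)/6)² = 4.000
te_F = (2 + 4·7 + 18)/6 = 48/6 = 8; σ²_F = ((18−2)/6)² = 7.111
te_G = (4 + 4·7 + 16)/6 = 48/6 = 8; σ²_G = ((16−4)/6)² = 4.000

Forward pass:
ES_A = 0; EF_A = 5
ES_B = 5; EF_B = 5+11 = 16
ES_C = 5; EF_C = 5+11 = 16
ES_D = 5; EF_D = 5+15 = 20
ES_E = 5; EF_E = 5+11 = 16
ES_F = 16; EF_F = 16+8 = 24
ES_G = max(EF_B=16, EF_D=20, EF_E=16, EF_F=24) = 24; EF_G = 24+8 = 32
Expected project duration μ = 32 days. Critical path: A → C → F → G.

Variance along critical path = 0.111 + 1.778 + 7.111 + 4.000 = 13.000; σ = √13.000 = 3.606 days.
Z = (36 − 32) / 3.606 = 1.109
P(T ≤ 36) = Φ(1.109) ≈ 0.866

0.866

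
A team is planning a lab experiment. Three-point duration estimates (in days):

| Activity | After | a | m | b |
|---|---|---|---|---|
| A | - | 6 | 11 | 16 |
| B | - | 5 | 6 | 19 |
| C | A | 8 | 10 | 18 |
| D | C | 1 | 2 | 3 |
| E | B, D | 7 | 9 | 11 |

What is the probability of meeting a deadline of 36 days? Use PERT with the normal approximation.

0.888

te_A = (6 + 4·11 + 16)/6 = 66/6 = 11; σ²_A = ((16−6)/6)² = 2.778
te_B = (5 + 4·6 + 19)/6 = 48/6 = 8; σ²_B = ((19−5)/6)² = 5.444
te_C = (8 + 4·10 + 18)/6 = 66/6 = 11; σ²_C = ((18−8)/6)² = 2.778
te_D = (1 + 4·2 + 3)/6 = 12/6 = 2; σ²_D = ((3−1)/6)² = 0.111
te_E = (7 + 4·9 + 11)/6 = 54/6 = 9; σ²_E = ((11−7)/6)² = 0.444

Forward pass:
ES_A = 0; EF_A = 11
ES_B = 0; EF_B = 8
ES_C = 11; EF_C = 11+11 = 22
ES_D = 22; EF_D = 22+2 = 24
ES_E = max(EF_B=8, EF_D=24) = 24; EF_E = 24+9 = 33
Expected project duration μ = 33 days. Critical path: A → C → D → E.

Variance along critical path = 2.778 + 2.778 + 0.111 + 0.444 = 6.111; σ = √6.111 = 2.472 days.
Z = (36 − 33) / 2.472 = 1.214
P(T ≤ 36) = Φ(1.214) ≈ 0.888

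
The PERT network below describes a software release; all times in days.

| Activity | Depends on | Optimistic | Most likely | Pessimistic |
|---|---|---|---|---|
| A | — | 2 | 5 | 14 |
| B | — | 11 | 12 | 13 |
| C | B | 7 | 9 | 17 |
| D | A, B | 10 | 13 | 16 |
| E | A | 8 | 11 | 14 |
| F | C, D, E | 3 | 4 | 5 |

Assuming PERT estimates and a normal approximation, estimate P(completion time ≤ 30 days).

te_A = (2 + 4·5 + 14)/6 = 36/6 = 6; σ²_A = ((14−2)/6)² = 4.000
te_B = (11 + 4·12 + 13)/6 = 72/6 = 12; σ²_B = ((13−11)/6)² = 0.111
te_C = (7 + 4·9 + 17)/6 = 60/6 = 10; σ²_C = ((17−7)/6)² = 2.778
te_D = (10 + 4·13 + 16)/6 = 78/6 = 13; σ²_D = ((16−10)/6)² = 1.000
te_E = (8 + 4·11 + 14)/6 = 66/6 = 11; σ²_E = ((14−8)/6)² = 1.000
te_F = (3 + 4·4 + 5)/6 = 24/6 = 4; σ²_F = ((5−3)/6)² = 0.111

Forward pass:
ES_A = 0; EF_A = 6
ES_B = 0; EF_B = 12
ES_C = 12; EF_C = 12+10 = 22
ES_D = max(EF_A=6, EF_B=12) = 12; EF_D = 12+13 = 25
ES_E = 6; EF_E = 6+11 = 17
ES_F = max(EF_C=22, EF_D=25, EF_E=17) = 25; EF_F = 25+4 = 29
Expected project duration μ = 29 days. Critical path: B → D → F.

Variance along critical path = 0.111 + 1.000 + 0.111 = 1.222; σ = √1.222 = 1.106 days.
Z = (30 − 29) / 1.106 = 0.905
P(T ≤ 30) = Φ(0.905) ≈ 0.817

0.817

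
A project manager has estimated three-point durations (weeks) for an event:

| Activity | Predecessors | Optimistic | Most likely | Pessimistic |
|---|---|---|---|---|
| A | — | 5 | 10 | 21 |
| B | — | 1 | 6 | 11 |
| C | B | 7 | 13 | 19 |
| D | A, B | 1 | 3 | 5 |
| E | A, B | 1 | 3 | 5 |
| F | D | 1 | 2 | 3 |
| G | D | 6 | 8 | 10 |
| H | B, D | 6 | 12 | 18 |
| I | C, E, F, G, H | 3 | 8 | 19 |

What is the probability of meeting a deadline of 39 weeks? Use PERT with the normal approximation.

te_A = (5 + 4·10 + 21)/6 = 66/6 = 11; σ²_A = ((21−5)/6)² = 7.111
te_B = (1 + 4·6 + 11)/6 = 36/6 = 6; σ²_B = ((11−1)/6)² = 2.778
te_C = (7 + 4·13 + 19)/6 = 78/6 = 13; σ²_C = ((19−7)/6)² = 4.000
te_D = (1 + 4·3 + 5)/6 = 18/6 = 3; σ²_D = ((5−1)/6)² = 0.444
te_E = (1 + 4·3 + 5)/6 = 18/6 = 3; σ²_E = ((5−1)/6)² = 0.444
te_F = (1 + 4·2 + 3)/6 = 12/6 = 2; σ²_F = ((3−1)/6)² = 0.111
te_G = (6 + 4·8 + 10)/6 = 48/6 = 8; σ²_G = ((10−6)/6)² = 0.444
te_H = (6 + 4·12 + 18)/6 = 72/6 = 12; σ²_H = ((18−6)/6)² = 4.000
te_I = (3 + 4·8 + 19)/6 = 54/6 = 9; σ²_I = ((19−3)/6)² = 7.111

Forward pass:
ES_A = 0; EF_A = 11
ES_B = 0; EF_B = 6
ES_C = 6; EF_C = 6+13 = 19
ES_D = max(EF_A=11, EF_B=6) = 11; EF_D = 11+3 = 14
ES_E = max(EF_A=11, EF_B=6) = 11; EF_E = 11+3 = 14
ES_F = 14; EF_F = 14+2 = 16
ES_G = 14; EF_G = 14+8 = 22
ES_H = max(EF_B=6, EF_D=14) = 14; EF_H = 14+12 = 26
ES_I = max(EF_C=19, EF_E=14, EF_F=16, EF_G=22, EF_H=26) = 26; EF_I = 26+9 = 35
Expected project duration μ = 35 weeks. Critical path: A → D → H → I.

Variance along critical path = 7.111 + 0.444 + 4.000 + 7.111 = 18.667; σ = √18.667 = 4.320 weeks.
Z = (39 − 35) / 4.320 = 0.926
P(T ≤ 39) = Φ(0.926) ≈ 0.823

0.823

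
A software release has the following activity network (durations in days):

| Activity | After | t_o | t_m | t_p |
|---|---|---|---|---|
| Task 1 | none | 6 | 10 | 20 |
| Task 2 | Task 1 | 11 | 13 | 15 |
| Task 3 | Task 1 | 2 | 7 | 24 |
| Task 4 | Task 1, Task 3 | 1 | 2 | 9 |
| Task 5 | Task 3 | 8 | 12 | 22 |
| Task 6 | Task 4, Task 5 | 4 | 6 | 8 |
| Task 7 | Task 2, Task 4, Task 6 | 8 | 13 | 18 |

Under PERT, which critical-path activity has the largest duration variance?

te_Task 1 = (6 + 4·10 + 20)/6 = 66/6 = 11; σ²_Task 1 = ((20−6)/6)² = 5.444
te_Task 2 = (11 + 4·13 + 15)/6 = 78/6 = 13; σ²_Task 2 = ((15−11)/6)² = 0.444
te_Task 3 = (2 + 4·7 + 24)/6 = 54/6 = 9; σ²_Task 3 = ((24−2)/6)² = 13.444
te_Task 4 = (1 + 4·2 + 9)/6 = 18/6 = 3; σ²_Task 4 = ((9−1)/6)² = 1.778
te_Task 5 = (8 + 4·12 + 22)/6 = 78/6 = 13; σ²_Task 5 = ((22−8)/6)² = 5.444
te_Task 6 = (4 + 4·6 + 8)/6 = 36/6 = 6; σ²_Task 6 = ((8−4)/6)² = 0.444
te_Task 7 = (8 + 4·13 + 18)/6 = 78/6 = 13; σ²_Task 7 = ((18−8)/6)² = 2.778

Forward pass:
ES_Task 1 = 0; EF_Task 1 = 11
ES_Task 2 = 11; EF_Task 2 = 11+13 = 24
ES_Task 3 = 11; EF_Task 3 = 11+9 = 20
ES_Task 4 = max(EF_Task 1=11, EF_Task 3=20) = 20; EF_Task 4 = 20+3 = 23
ES_Task 5 = 20; EF_Task 5 = 20+13 = 33
ES_Task 6 = max(EF_Task 4=23, EF_Task 5=33) = 33; EF_Task 6 = 33+6 = 39
ES_Task 7 = max(EF_Task 2=24, EF_Task 4=23, EF_Task 6=39) = 39; EF_Task 7 = 39+13 = 52
Expected project duration μ = 52 days. Critical path: Task 1 → Task 3 → Task 5 → Task 6 → Task 7.

Variances on critical path: σ²_Task 1=5.444, σ²_Task 3=13.444, σ²_Task 5=5.444, σ²_Task 6=0.444, σ²_Task 7=2.778.
Largest is σ²_Task 3 = 13.444.

Task 3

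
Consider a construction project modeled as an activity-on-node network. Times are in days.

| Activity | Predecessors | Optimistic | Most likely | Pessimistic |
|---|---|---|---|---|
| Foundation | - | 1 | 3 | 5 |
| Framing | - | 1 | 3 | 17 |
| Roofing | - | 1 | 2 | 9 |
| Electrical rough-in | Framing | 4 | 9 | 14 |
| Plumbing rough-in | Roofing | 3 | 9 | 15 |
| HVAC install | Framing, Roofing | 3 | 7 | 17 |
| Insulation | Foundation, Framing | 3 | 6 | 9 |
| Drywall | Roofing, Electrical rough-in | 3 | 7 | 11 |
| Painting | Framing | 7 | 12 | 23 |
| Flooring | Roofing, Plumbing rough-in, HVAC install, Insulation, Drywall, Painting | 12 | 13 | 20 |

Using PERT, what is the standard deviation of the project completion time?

te_Foundation = (1 + 4·3 + 5)/6 = 18/6 = 3; σ²_Foundation = ((5−1)/6)² = 0.444
te_Framing = (1 + 4·3 + 17)/6 = 30/6 = 5; σ²_Framing = ((17−1)/6)² = 7.111
te_Roofing = (1 + 4·2 + 9)/6 = 18/6 = 3; σ²_Roofing = ((9−1)/6)² = 1.778
te_Electrical rough-in = (4 + 4·9 + 14)/6 = 54/6 = 9; σ²_Electrical rough-in = ((14−4)/6)² = 2.778
te_Plumbing rough-in = (3 + 4·9 + 15)/6 = 54/6 = 9; σ²_Plumbing rough-in = ((15−3)/6)² = 4.000
te_HVAC install = (3 + 4·7 + 17)/6 = 48/6 = 8; σ²_HVAC install = ((17−3)/6)² = 5.444
te_Insulation = (3 + 4·6 + 9)/6 = 36/6 = 6; σ²_Insulation = ((9−3)/6)² = 1.000
te_Drywall = (3 + 4·7 + 11)/6 = 42/6 = 7; σ²_Drywall = ((11−3)/6)² = 1.778
te_Painting = (7 + 4·12 + 23)/6 = 78/6 = 13; σ²_Painting = ((23−7)/6)² = 7.111
te_Flooring = (12 + 4·13 + 20)/6 = 84/6 = 14; σ²_Flooring = ((20−12)/6)² = 1.778

Forward pass:
ES_Foundation = 0; EF_Foundation = 3
ES_Framing = 0; EF_Framing = 5
ES_Roofing = 0; EF_Roofing = 3
ES_Electrical rough-in = 5; EF_Electrical rough-in = 5+9 = 14
ES_Plumbing rough-in = 3; EF_Plumbing rough-in = 3+9 = 12
ES_HVAC install = max(EF_Framing=5, EF_Roofing=3) = 5; EF_HVAC install = 5+8 = 13
ES_Insulation = max(EF_Foundation=3, EF_Framing=5) = 5; EF_Insulation = 5+6 = 11
ES_Drywall = max(EF_Roofing=3, EF_Electrical rough-in=14) = 14; EF_Drywall = 14+7 = 21
ES_Painting = 5; EF_Painting = 5+13 = 18
ES_Flooring = max(EF_Roofing=3, EF_Plumbing rough-in=12, EF_HVAC install=13, EF_Insulation=11, EF_Drywall=21, EF_Painting=18) = 21; EF_Flooring = 21+14 = 35
Expected project duration μ = 35 days. Critical path: Framing → Electrical rough-in → Drywall → Flooring.

Variance along critical path = 7.111 + 2.778 + 1.778 + 1.778 = 13.444
σ = √13.444 = 3.667 days

3.67 days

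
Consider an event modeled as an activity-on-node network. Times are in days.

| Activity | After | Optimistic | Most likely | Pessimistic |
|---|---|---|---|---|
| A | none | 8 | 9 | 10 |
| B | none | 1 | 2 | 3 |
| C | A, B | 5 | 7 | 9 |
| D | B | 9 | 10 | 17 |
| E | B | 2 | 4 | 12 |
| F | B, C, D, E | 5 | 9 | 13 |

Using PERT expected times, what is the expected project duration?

25 days

te_A = (8 + 4·9 + 10)/6 = 54/6 = 9
te_B = (1 + 4·2 + 3)/6 = 12/6 = 2
te_C = (5 + 4·7 + 9)/6 = 42/6 = 7
te_D = (9 + 4·10 + 17)/6 = 66/6 = 11
te_E = (2 + 4·4 + 12)/6 = 30/6 = 5
te_F = (5 + 4·9 + 13)/6 = 54/6 = 9

Forward pass:
ES_A = 0; EF_A = 9
ES_B = 0; EF_B = 2
ES_C = max(EF_A=9, EF_B=2) = 9; EF_C = 9+7 = 16
ES_D = 2; EF_D = 2+11 = 13
ES_E = 2; EF_E = 2+5 = 7
ES_F = max(EF_B=2, EF_C=16, EF_D=13, EF_E=7) = 16; EF_F = 16+9 = 25
Expected project duration μ = 25 days. Critical path: A → C → F.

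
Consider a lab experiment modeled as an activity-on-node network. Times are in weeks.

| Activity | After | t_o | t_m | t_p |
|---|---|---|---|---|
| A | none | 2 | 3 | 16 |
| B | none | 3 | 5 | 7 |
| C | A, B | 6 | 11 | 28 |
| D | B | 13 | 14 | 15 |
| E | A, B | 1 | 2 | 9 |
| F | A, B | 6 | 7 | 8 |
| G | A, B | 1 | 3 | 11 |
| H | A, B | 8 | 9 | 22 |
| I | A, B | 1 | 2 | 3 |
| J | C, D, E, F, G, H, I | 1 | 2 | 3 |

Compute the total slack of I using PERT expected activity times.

te_A = (2 + 4·3 + 16)/6 = 30/6 = 5
te_B = (3 + 4·5 + 7)/6 = 30/6 = 5
te_C = (6 + 4·11 + 28)/6 = 78/6 = 13
te_D = (13 + 4·14 + 15)/6 = 84/6 = 14
te_E = (1 + 4·2 + 9)/6 = 18/6 = 3
te_F = (6 + 4·7 + 8)/6 = 42/6 = 7
te_G = (1 + 4·3 + 11)/6 = 24/6 = 4
te_H = (8 + 4·9 + 22)/6 = 66/6 = 11
te_I = (1 + 4·2 + 3)/6 = 12/6 = 2
te_J = (1 + 4·2 + 3)/6 = 12/6 = 2

Forward pass:
ES_A = 0; EF_A = 5
ES_B = 0; EF_B = 5
ES_C = max(EF_A=5, EF_B=5) = 5; EF_C = 5+13 = 18
ES_D = 5; EF_D = 5+14 = 19
ES_E = max(EF_A=5, EF_B=5) = 5; EF_E = 5+3 = 8
ES_F = max(EF_A=5, EF_B=5) = 5; EF_F = 5+7 = 12
ES_G = max(EF_A=5, EF_B=5) = 5; EF_G = 5+4 = 9
ES_H = max(EF_A=5, EF_B=5) = 5; EF_H = 5+11 = 16
ES_I = max(EF_A=5, EF_B=5) = 5; EF_I = 5+2 = 7
ES_J = max(EF_C=18, EF_D=19, EF_E=8, EF_F=12, EF_G=9, EF_H=16, EF_I=7) = 19; EF_J = 19+2 = 21
Expected project duration μ = 21 weeks. Critical path: B → D → J.

Backward pass:
LF_J = 21; LS_J = 21−2 = 19
LF_I = LS_J = 19; LS_I = 19−2 = 17
LF_H = LS_J = 19; LS_H = 19−11 = 8
LF_G = LS_J = 19; LS_G = 19−4 = 15
LF_F = LS_J = 19; LS_F = 19−7 = 12
LF_E = LS_J = 19; LS_E = 19−3 = 16
LF_D = LS_J = 19; LS_D = 19−14 = 5
LF_C = LS_J = 19; LS_C = 19−13 = 6
LF_B = min(LS_C=6, LS_D=5, LS_E=16, LS_F=12, LS_G=15, LS_H=8, LS_I=17) = 5; LS_B = 5−5 = 0
LF_A = min(LS_C=6, LS_E=16, LS_F=12, LS_G=15, LS_H=8, LS_I=17) = 6; LS_A = 6−5 = 1
Slack_I = LS_I − ES_I = 17 − 5 = 12

12 weeks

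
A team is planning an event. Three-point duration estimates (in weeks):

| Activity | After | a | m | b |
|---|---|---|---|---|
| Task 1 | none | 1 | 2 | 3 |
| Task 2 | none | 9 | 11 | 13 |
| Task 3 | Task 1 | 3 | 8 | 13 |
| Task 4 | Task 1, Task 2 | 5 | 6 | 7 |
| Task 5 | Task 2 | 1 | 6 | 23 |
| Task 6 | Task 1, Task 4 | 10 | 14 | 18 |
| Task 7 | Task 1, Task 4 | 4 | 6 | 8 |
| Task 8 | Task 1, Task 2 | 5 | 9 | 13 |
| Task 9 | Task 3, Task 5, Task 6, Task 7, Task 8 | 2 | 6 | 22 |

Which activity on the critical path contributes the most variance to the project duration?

te_Task 1 = (1 + 4·2 + 3)/6 = 12/6 = 2; σ²_Task 1 = ((3−1)/6)² = 0.111
te_Task 2 = (9 + 4·11 + 13)/6 = 66/6 = 11; σ²_Task 2 = ((13−9)/6)² = 0.444
te_Task 3 = (3 + 4·8 + 13)/6 = 48/6 = 8; σ²_Task 3 = ((13−3)/6)² = 2.778
te_Task 4 = (5 + 4·6 + 7)/6 = 36/6 = 6; σ²_Task 4 = ((7−5)/6)² = 0.111
te_Task 5 = (1 + 4·6 + 23)/6 = 48/6 = 8; σ²_Task 5 = ((23−1)/6)² = 13.444
te_Task 6 = (10 + 4·14 + 18)/6 = 84/6 = 14; σ²_Task 6 = ((18−10)/6)² = 1.778
te_Task 7 = (4 + 4·6 + 8)/6 = 36/6 = 6; σ²_Task 7 = ((8−4)/6)² = 0.444
te_Task 8 = (5 + 4·9 + 13)/6 = 54/6 = 9; σ²_Task 8 = ((13−5)/6)² = 1.778
te_Task 9 = (2 + 4·6 + 22)/6 = 48/6 = 8; σ²_Task 9 = ((22−2)/6)² = 11.111

Forward pass:
ES_Task 1 = 0; EF_Task 1 = 2
ES_Task 2 = 0; EF_Task 2 = 11
ES_Task 3 = 2; EF_Task 3 = 2+8 = 10
ES_Task 4 = max(EF_Task 1=2, EF_Task 2=11) = 11; EF_Task 4 = 11+6 = 17
ES_Task 5 = 11; EF_Task 5 = 11+8 = 19
ES_Task 6 = max(EF_Task 1=2, EF_Task 4=17) = 17; EF_Task 6 = 17+14 = 31
ES_Task 7 = max(EF_Task 1=2, EF_Task 4=17) = 17; EF_Task 7 = 17+6 = 23
ES_Task 8 = max(EF_Task 1=2, EF_Task 2=11) = 11; EF_Task 8 = 11+9 = 20
ES_Task 9 = max(EF_Task 3=10, EF_Task 5=19, EF_Task 6=31, EF_Task 7=23, EF_Task 8=20) = 31; EF_Task 9 = 31+8 = 39
Expected project duration μ = 39 weeks. Critical path: Task 2 → Task 4 → Task 6 → Task 9.

Variances on critical path: σ²_Task 2=0.444, σ²_Task 4=0.111, σ²_Task 6=1.778, σ²_Task 9=11.111.
Largest is σ²_Task 9 = 11.111.

Task 9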